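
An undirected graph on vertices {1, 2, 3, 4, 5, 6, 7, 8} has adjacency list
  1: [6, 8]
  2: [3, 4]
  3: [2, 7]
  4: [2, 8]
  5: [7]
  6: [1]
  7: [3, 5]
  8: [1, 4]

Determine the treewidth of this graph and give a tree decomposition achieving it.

Treewidth 1.
One such decomposition:
Bags: B1 = {1, 6}  B2 = {1, 8}  B3 = {4, 8}  B4 = {2, 4}  B5 = {2, 3}  B6 = {3, 7}  B7 = {5, 7}
Tree: B1–B2, B2–B3, B3–B4, B4–B5, B5–B6, B6–B7

Every bag has size at most 2, so the width is 2 − 1 = 1 and tw(G) ≤ 1. G has an edge, so its treewidth is at least 1. The upper and lower bounds meet at 1, so that is the treewidth.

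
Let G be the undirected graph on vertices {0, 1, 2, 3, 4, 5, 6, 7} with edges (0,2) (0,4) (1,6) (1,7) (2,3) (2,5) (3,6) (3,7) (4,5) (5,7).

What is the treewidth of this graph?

2

A width-2 tree decomposition is:
Bags: B1 = {1, 6, 7}  B2 = {3, 6, 7}  B3 = {3, 5, 7}  B4 = {2, 3, 5}  B5 = {2, 4, 5}  B6 = {0, 2, 4}
Tree: B1–B2, B2–B3, B3–B4, B4–B5, B5–B6
Each bag holds 3 vertices, so the decomposition has width 2, which upper-bounds the treewidth. For the lower bound, G contains the cycle 1–6–3–7–1, so G is not a forest; only forests have treewidth ≤ 1, hence tw(G) ≥ 2. Hence tw(G) = 2 exactly.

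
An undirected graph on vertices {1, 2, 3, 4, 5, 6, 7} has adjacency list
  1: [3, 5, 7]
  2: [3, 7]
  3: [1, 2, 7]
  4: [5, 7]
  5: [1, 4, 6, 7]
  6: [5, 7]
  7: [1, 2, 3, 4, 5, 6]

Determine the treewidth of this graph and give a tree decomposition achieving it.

Treewidth 2.
Bags: B1 = {1, 5, 7}  B2 = {5, 6, 7}  B3 = {1, 3, 7}  B4 = {4, 5, 7}  B5 = {2, 3, 7}
Tree: B1–B2, B1–B3, B1–B4, B3–B5

Every bag has size at most 3, so the width is 3 − 1 = 2 and tw(G) ≤ 2. For the lower bound, the 3 vertices {2, 3, 7} are pairwise adjacent, and any tree decomposition puts a clique entirely inside one bag — forcing width ≥ 2. The upper and lower bounds meet at 2, so that is the treewidth.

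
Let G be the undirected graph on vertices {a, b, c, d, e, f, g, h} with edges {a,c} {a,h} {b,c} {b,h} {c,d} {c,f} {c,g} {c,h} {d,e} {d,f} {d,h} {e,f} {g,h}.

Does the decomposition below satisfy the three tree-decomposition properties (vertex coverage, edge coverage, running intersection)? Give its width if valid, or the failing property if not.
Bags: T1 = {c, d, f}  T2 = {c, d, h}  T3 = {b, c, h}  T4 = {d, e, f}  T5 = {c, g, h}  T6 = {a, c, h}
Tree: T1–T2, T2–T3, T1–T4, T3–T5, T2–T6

Yes; width 2.

Checking the three conditions: (i) the bags cover all of {a, b, c, d, e, f, g, h}; (ii) for each edge, some bag contains both endpoints; (iii) the bags containing any fixed vertex form a subtree. All hold, so the decomposition is valid with width 3 − 1 = 2.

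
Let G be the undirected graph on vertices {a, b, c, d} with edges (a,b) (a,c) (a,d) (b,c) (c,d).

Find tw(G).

A width-2 tree decomposition is:
Bags: B1 = {a, b, c}  B2 = {a, c, d}
Tree: B1–B2
The largest bag has 3 vertices, giving width 2; this decomposition certifies tw(G) ≤ 2. For the lower bound, the 3 vertices {a, c, d} are pairwise adjacent, and any tree decomposition puts a clique entirely inside one bag — forcing width ≥ 2. Therefore the treewidth is 2.

2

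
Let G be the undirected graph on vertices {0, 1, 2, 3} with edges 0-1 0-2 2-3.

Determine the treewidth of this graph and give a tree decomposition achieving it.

The largest bag has 2 vertices, giving width 1; this decomposition certifies tw(G) ≤ 1. Any graph with an edge has treewidth ≥ 1, and G has the edge 3–2. The upper and lower bounds meet at 1, so that is the treewidth.

Treewidth 1.
One such decomposition:
Bags: B1 = {2, 3}  B2 = {0, 2}  B3 = {0, 1}
Tree: B1–B2, B2–B3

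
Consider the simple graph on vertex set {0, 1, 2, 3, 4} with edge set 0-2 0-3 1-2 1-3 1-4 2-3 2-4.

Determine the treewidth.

2

A width-2 tree decomposition is:
Bags: B1 = {1, 2, 3}  B2 = {0, 2, 3}  B3 = {1, 2, 4}
Tree: B1–B2, B1–B3
Each bag holds 3 vertices, so the decomposition has width 2, which upper-bounds the treewidth. On the other hand G contains the 3-clique {0, 2, 3}. A clique must lie in a single bag of any decomposition, so no decomposition can have width below 2. Therefore the treewidth is 2.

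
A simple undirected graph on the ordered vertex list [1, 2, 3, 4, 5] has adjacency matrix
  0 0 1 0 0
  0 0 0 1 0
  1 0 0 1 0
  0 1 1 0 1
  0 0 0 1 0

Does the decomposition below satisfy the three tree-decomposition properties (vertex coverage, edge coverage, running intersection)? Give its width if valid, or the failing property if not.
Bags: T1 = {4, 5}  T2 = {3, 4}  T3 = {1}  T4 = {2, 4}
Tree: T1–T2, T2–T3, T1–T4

A tree decomposition must satisfy three properties: every vertex lies in some bag; for every edge, both endpoints lie together in some bag; and for every vertex, the bags containing it form a connected subtree. Here edge (3,1) lies in no bag, so the decomposition is invalid.

No — edge (3,1) lies in no bag.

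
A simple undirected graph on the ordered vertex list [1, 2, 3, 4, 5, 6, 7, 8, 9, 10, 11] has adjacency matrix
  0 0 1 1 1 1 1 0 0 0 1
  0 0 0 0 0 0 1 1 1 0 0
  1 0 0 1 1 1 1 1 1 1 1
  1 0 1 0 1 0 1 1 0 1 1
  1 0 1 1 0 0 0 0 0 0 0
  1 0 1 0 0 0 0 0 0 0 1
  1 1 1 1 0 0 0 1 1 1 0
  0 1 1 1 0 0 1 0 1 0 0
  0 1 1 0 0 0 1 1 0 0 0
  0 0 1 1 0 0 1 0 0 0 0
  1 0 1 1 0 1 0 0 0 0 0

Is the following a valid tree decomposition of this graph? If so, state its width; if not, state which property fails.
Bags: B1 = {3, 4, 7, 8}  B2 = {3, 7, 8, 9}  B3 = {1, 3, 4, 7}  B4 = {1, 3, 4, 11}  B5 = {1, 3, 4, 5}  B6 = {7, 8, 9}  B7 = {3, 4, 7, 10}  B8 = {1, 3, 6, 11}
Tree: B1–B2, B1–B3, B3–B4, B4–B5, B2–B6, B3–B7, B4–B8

No — vertex 2 appears in no bag.

A tree decomposition must satisfy three properties: every vertex lies in some bag; for every edge, both endpoints lie together in some bag; and for every vertex, the bags containing it form a connected subtree. Here vertex 2 appears in no bag, so the decomposition is invalid.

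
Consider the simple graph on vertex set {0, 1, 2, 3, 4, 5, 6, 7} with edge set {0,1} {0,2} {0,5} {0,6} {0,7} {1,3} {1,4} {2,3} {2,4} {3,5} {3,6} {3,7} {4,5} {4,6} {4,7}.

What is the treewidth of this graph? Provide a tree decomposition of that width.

Every bag has size at most 4, so the width is 4 − 1 = 3 and tw(G) ≤ 3. For the lower bound: the 4 vertex sets {4,5}, {2,3}, {0}, {6} are disjoint, each induces a connected subgraph, and every pair is joined by at least one edge of G. Contracting each set to a single vertex therefore yields K_{4} as a minor, and since treewidth is minor-monotone, tw(G) ≥ tw(K_{4}) = 3. Combining the bounds, tw(G) = 3.

Treewidth 3.
One optimal decomposition is:
Bags: B1 = {0, 3, 4, 5}  B2 = {0, 2, 3, 4}  B3 = {0, 3, 4, 6}  B4 = {0, 1, 3, 4}  B5 = {0, 3, 4, 7}
Tree: B1–B2, B2–B3, B3–B4, B4–B5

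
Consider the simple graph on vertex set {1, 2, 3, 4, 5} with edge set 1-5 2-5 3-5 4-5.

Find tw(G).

1

A width-1 tree decomposition is:
Bags: B1 = {2, 5}  B2 = {4, 5}  B3 = {1, 5}  B4 = {3, 5}
Tree: B1–B2, B2–B3, B3–B4
The largest bag has 2 vertices, giving width 1; this decomposition certifies tw(G) ≤ 1. G has an edge, so its treewidth is at least 1. The upper and lower bounds meet at 1, so that is the treewidth.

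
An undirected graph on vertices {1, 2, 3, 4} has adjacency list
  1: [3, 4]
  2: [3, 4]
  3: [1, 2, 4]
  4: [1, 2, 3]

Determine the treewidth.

2

A width-2 tree decomposition is:
Bags: B1 = {2, 3, 4}  B2 = {1, 3, 4}
Tree: B1–B2
Every bag has size at most 3, so the width is 3 − 1 = 2 and tw(G) ≤ 2. On the other hand G contains the 3-clique {1, 3, 4}. A clique must lie in a single bag of any decomposition, so no decomposition can have width below 2. Therefore the treewidth is 2.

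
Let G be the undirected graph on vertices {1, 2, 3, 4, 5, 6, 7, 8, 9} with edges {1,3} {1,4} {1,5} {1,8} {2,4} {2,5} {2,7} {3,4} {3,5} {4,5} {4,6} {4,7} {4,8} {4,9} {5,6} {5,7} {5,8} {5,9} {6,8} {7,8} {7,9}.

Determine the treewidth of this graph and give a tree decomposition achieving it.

Every bag has size at most 4, so the width is 4 − 1 = 3 and tw(G) ≤ 3. Conversely, {1, 4, 5, 8} is a clique of size 4, and the vertices of any clique must share a bag in every tree decomposition; so some bag has ≥ 4 vertices and tw(G) ≥ 3. Therefore the treewidth is 3.

Treewidth 3.
One optimal decomposition is:
Bags: B1 = {2, 4, 5, 7}  B2 = {4, 5, 7, 9}  B3 = {4, 5, 7, 8}  B4 = {1, 4, 5, 8}  B5 = {4, 5, 6, 8}  B6 = {1, 3, 4, 5}
Tree: B1–B2, B2–B3, B3–B4, B3–B5, B4–B6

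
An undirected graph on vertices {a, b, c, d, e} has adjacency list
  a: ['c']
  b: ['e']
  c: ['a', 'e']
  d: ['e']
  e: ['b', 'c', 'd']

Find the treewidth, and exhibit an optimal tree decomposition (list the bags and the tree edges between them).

Every bag has size at most 2, so the width is 2 − 1 = 1 and tw(G) ≤ 1. Any graph with an edge has treewidth ≥ 1, and G has the edge e–d. The upper and lower bounds meet at 1, so that is the treewidth.

Treewidth 1.
One optimal decomposition is:
Bags: B1 = {d, e}  B2 = {b, e}  B3 = {c, e}  B4 = {a, c}
Tree: B1–B2, B2–B3, B3–B4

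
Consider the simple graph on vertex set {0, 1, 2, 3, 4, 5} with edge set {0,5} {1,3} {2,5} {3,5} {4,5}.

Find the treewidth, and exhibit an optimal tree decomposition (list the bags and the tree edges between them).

Treewidth 1.
One optimal decomposition is:
Bags: B1 = {4, 5}  B2 = {3, 5}  B3 = {2, 5}  B4 = {1, 3}  B5 = {0, 5}
Tree: B1–B2, B2–B3, B2–B4, B3–B5

Every bag has size at most 2, so the width is 2 − 1 = 1 and tw(G) ≤ 1. Since G has at least one edge (e.g. 4–5), it is not an edgeless graph, so tw(G) ≥ 1. Hence tw(G) = 1 exactly.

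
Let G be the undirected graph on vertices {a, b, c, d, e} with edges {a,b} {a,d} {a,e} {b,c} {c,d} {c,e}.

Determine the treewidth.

2

A width-2 tree decomposition is:
Bags: B1 = {a, c, e}  B2 = {a, c, d}  B3 = {a, b, c}
Tree: B1–B2, B2–B3
The largest bag has 3 vertices, giving width 2; this decomposition certifies tw(G) ≤ 2. Since e–c–d–a–e is a cycle in G, G is not acyclic. Forests are exactly the graphs of treewidth ≤ 1, so tw(G) ≥ 2. The upper and lower bounds meet at 2, so that is the treewidth.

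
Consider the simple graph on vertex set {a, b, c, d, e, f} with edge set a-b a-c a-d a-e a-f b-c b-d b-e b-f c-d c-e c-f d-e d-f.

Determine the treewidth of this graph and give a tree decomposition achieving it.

Treewidth 4.
Bags: B1 = {a, b, c, d, e}  B2 = {a, b, c, d, f}
Tree: B1–B2

Every bag has size at most 5, so the width is 5 − 1 = 4 and tw(G) ≤ 4. On the other hand G contains the 5-clique {a, b, c, d, e}. A clique must lie in a single bag of any decomposition, so no decomposition can have width below 4. Combining the bounds, tw(G) = 4.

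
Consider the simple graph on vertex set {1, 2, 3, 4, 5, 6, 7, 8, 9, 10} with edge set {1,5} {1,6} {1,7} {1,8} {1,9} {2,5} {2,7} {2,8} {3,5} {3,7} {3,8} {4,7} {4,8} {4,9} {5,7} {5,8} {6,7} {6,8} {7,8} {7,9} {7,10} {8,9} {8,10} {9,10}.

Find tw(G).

A width-3 tree decomposition is:
Bags: B1 = {4, 7, 8, 9}  B2 = {1, 7, 8, 9}  B3 = {1, 5, 7, 8}  B4 = {1, 6, 7, 8}  B5 = {3, 5, 7, 8}  B6 = {2, 5, 7, 8}  B7 = {7, 8, 9, 10}
Tree: B1–B2, B2–B3, B3–B4, B3–B5, B5–B6, B1–B7
Each bag holds 4 vertices, so the decomposition has width 3, which upper-bounds the treewidth. For the lower bound, the 4 vertices {1, 7, 8, 9} are pairwise adjacent, and any tree decomposition puts a clique entirely inside one bag — forcing width ≥ 3. Therefore the treewidth is 3.

3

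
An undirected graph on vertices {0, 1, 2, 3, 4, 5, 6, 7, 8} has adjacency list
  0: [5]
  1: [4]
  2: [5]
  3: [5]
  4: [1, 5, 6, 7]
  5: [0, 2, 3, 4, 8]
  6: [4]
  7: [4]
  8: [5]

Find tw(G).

1

A width-1 tree decomposition is:
Bags: B1 = {4, 7}  B2 = {4, 5}  B3 = {5, 8}  B4 = {2, 5}  B5 = {3, 5}  B6 = {0, 5}  B7 = {1, 4}  B8 = {4, 6}
Tree: B1–B2, B2–B3, B3–B4, B3–B5, B4–B6, B1–B7, B2–B8
Every bag has size at most 2, so the width is 2 − 1 = 1 and tw(G) ≤ 1. G has an edge, so its treewidth is at least 1. Therefore the treewidth is 1.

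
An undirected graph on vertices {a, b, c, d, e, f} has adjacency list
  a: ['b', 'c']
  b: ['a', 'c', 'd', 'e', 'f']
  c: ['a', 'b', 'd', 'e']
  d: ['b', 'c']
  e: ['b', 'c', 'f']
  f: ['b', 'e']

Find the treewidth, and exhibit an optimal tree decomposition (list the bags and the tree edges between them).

Every bag has size at most 3, so the width is 3 − 1 = 2 and tw(G) ≤ 2. Conversely, {b, c, d} is a clique of size 3, and the vertices of any clique must share a bag in every tree decomposition; so some bag has ≥ 3 vertices and tw(G) ≥ 2. Hence tw(G) = 2 exactly.

Treewidth 2.
One optimal decomposition is:
Bags: B1 = {b, c, e}  B2 = {a, b, c}  B3 = {b, c, d}  B4 = {b, e, f}
Tree: B1–B2, B2–B3, B1–B4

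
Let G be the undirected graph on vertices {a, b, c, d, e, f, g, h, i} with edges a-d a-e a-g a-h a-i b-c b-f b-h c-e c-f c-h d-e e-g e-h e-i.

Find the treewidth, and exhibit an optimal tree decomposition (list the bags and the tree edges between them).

Every bag has size at most 3, so the width is 3 − 1 = 2 and tw(G) ≤ 2. Conversely, {c, e, h} is a clique of size 3, and the vertices of any clique must share a bag in every tree decomposition; so some bag has ≥ 3 vertices and tw(G) ≥ 2. Hence tw(G) = 2 exactly.

Treewidth 2.
Bags: B1 = {a, d, e}  B2 = {a, e, g}  B3 = {a, e, i}  B4 = {a, e, h}  B5 = {c, e, h}  B6 = {b, c, h}  B7 = {b, c, f}
Tree: B1–B2, B1–B3, B2–B4, B4–B5, B5–B6, B6–B7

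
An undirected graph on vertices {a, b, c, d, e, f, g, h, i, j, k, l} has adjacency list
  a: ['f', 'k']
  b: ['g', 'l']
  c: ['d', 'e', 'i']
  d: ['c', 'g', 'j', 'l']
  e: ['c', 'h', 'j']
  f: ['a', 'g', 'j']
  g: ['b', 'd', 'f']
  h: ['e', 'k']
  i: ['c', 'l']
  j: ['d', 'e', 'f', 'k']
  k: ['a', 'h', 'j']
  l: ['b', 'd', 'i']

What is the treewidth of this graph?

A width-3 tree decomposition is:
Bags: B1 = {b, c, i, l}  B2 = {b, c, d, l}  B3 = {b, c, d, g}  B4 = {c, d, e, g}  B5 = {d, e, g, j}  B6 = {e, f, g, j}  B7 = {e, f, h, j}  B8 = {f, h, j, k}  B9 = {a, f, h, k}
Tree: B1–B2, B2–B3, B3–B4, B4–B5, B5–B6, B6–B7, B7–B8, B8–B9
Each bag holds 4 vertices, so the decomposition has width 3, which upper-bounds the treewidth. For the lower bound: the 4 vertex sets {b,i,l}, {c}, {d}, {e,f,g,j} are disjoint, each induces a connected subgraph, and every pair is joined by at least one edge of G. Contracting each set to a single vertex therefore yields K_{4} as a minor, and since treewidth is minor-monotone, tw(G) ≥ tw(K_{4}) = 3. Hence tw(G) = 3 exactly.

3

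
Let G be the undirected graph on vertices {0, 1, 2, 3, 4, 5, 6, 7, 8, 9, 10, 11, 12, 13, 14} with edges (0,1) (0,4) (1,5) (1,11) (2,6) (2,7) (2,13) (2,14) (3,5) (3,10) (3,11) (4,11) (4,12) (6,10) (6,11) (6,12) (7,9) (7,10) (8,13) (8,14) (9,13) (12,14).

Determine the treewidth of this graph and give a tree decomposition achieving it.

Treewidth 3.
Bags: B1 = {8, 9, 13, 14}  B2 = {2, 9, 13, 14}  B3 = {2, 7, 9, 14}  B4 = {2, 7, 12, 14}  B5 = {2, 6, 7, 12}  B6 = {6, 7, 10, 12}  B7 = {4, 6, 10, 12}  B8 = {4, 6, 10, 11}  B9 = {3, 4, 10, 11}  B10 = {0, 3, 4, 11}  B11 = {0, 1, 3, 11}  B12 = {0, 1, 3, 5}
Tree: B1–B2, B2–B3, B3–B4, B4–B5, B5–B6, B6–B7, B7–B8, B8–B9, B9–B10, B10–B11, B11–B12

Every bag has size at most 4, so the width is 4 − 1 = 3 and tw(G) ≤ 3. For the lower bound: the 4 vertex sets {8,9,13}, {14}, {2}, {6,7,10,12} are disjoint, each induces a connected subgraph, and every pair is joined by at least one edge of G. Contracting each set to a single vertex therefore yields K_{4} as a minor, and since treewidth is minor-monotone, tw(G) ≥ tw(K_{4}) = 3. Hence tw(G) = 3 exactly.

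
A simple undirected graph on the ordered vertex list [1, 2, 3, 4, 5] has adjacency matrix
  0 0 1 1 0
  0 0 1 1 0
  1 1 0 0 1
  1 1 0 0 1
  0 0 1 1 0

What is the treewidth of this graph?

A width-2 tree decomposition is:
Bags: B1 = {1, 3, 4}  B2 = {3, 4, 5}  B3 = {2, 3, 4}
Tree: B1–B2, B2–B3
Every bag has size at most 3, so the width is 3 − 1 = 2 and tw(G) ≤ 2. For the lower bound, G contains the cycle 1–4–5–3–1, so G is not a forest; only forests have treewidth ≤ 1, hence tw(G) ≥ 2. Combining the bounds, tw(G) = 2.

2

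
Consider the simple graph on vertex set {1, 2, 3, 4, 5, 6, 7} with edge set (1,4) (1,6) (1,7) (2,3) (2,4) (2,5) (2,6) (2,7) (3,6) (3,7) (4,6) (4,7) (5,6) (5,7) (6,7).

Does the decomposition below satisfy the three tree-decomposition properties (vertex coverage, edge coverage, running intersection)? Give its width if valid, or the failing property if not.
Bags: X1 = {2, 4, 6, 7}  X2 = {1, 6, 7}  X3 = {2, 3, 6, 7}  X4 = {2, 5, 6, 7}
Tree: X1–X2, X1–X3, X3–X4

No — edge (4,1) lies in no bag.

A tree decomposition must satisfy three properties: every vertex lies in some bag; for every edge, both endpoints lie together in some bag; and for every vertex, the bags containing it form a connected subtree. Here edge (4,1) lies in no bag, so the decomposition is invalid.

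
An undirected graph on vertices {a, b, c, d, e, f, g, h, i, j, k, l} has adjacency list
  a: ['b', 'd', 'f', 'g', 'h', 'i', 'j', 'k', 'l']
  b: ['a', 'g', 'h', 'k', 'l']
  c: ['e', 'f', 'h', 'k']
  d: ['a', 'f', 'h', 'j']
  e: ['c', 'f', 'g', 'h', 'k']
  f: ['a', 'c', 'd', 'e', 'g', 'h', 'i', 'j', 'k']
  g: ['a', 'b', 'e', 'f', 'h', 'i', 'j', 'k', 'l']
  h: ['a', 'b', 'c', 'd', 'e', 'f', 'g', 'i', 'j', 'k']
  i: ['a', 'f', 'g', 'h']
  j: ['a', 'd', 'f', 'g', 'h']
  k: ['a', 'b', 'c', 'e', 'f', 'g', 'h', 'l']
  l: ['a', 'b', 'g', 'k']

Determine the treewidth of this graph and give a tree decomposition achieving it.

Every bag has size at most 5, so the width is 5 − 1 = 4 and tw(G) ≤ 4. On the other hand G contains the 5-clique {a, d, f, h, j}. A clique must lie in a single bag of any decomposition, so no decomposition can have width below 4. Therefore the treewidth is 4.

Treewidth 4.
One optimal decomposition is:
Bags: B1 = {e, f, g, h, k}  B2 = {a, f, g, h, k}  B3 = {a, f, g, h, i}  B4 = {a, b, g, h, k}  B5 = {a, f, g, h, j}  B6 = {a, b, g, k, l}  B7 = {a, d, f, h, j}  B8 = {c, e, f, h, k}
Tree: B1–B2, B2–B3, B2–B4, B2–B5, B4–B6, B5–B7, B1–B8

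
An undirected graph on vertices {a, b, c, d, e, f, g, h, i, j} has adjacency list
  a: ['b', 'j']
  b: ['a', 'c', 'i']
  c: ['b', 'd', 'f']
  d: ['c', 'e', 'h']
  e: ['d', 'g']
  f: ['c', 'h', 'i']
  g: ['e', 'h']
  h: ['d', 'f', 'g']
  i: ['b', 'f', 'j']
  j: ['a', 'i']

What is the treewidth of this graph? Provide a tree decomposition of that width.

Treewidth 2.
One such decomposition:
Bags: B1 = {a, i, j}  B2 = {a, b, i}  B3 = {b, f, i}  B4 = {b, c, f}  B5 = {c, f, h}  B6 = {c, d, h}  B7 = {d, g, h}  B8 = {d, e, g}
Tree: B1–B2, B2–B3, B3–B4, B4–B5, B5–B6, B6–B7, B7–B8

Each bag holds 3 vertices, so the decomposition has width 2, which upper-bounds the treewidth. For the lower bound, G contains the cycle j–a–b–i–j, so G is not a forest; only forests have treewidth ≤ 1, hence tw(G) ≥ 2. Therefore the treewidth is 2.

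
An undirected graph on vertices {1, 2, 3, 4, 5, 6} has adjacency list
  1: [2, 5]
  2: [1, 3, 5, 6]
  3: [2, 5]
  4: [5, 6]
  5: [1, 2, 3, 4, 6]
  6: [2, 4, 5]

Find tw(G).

2

A width-2 tree decomposition is:
Bags: B1 = {2, 3, 5}  B2 = {2, 5, 6}  B3 = {1, 2, 5}  B4 = {4, 5, 6}
Tree: B1–B2, B1–B3, B2–B4
The largest bag has 3 vertices, giving width 2; this decomposition certifies tw(G) ≤ 2. For the lower bound, the 3 vertices {1, 2, 5} are pairwise adjacent, and any tree decomposition puts a clique entirely inside one bag — forcing width ≥ 2. Combining the bounds, tw(G) = 2.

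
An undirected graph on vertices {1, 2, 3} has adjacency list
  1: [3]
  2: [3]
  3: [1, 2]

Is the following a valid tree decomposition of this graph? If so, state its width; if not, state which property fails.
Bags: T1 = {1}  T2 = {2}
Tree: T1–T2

No — vertex 3 appears in no bag.

A tree decomposition must satisfy three properties: every vertex lies in some bag; for every edge, both endpoints lie together in some bag; and for every vertex, the bags containing it form a connected subtree. Here vertex 3 appears in no bag, so the decomposition is invalid.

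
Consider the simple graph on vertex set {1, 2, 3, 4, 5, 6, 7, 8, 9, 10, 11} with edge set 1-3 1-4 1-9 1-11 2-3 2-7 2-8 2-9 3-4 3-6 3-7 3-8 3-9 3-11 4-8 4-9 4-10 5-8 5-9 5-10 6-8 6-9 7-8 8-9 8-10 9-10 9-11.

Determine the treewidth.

3

A width-3 tree decomposition is:
Bags: B1 = {3, 4, 8, 9}  B2 = {4, 8, 9, 10}  B3 = {5, 8, 9, 10}  B4 = {2, 3, 8, 9}  B5 = {1, 3, 4, 9}  B6 = {2, 3, 7, 8}  B7 = {3, 6, 8, 9}  B8 = {1, 3, 9, 11}
Tree: B1–B2, B2–B3, B1–B4, B1–B5, B4–B6, B1–B7, B5–B8
The largest bag has 4 vertices, giving width 3; this decomposition certifies tw(G) ≤ 3. For the lower bound, the 4 vertices {4, 8, 9, 10} are pairwise adjacent, and any tree decomposition puts a clique entirely inside one bag — forcing width ≥ 3. Hence tw(G) = 3 exactly.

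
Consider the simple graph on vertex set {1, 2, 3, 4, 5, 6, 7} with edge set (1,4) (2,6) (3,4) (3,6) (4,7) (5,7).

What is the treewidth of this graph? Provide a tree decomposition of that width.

The largest bag has 2 vertices, giving width 1; this decomposition certifies tw(G) ≤ 1. Any graph with an edge has treewidth ≥ 1, and G has the edge 3–4. Hence tw(G) = 1 exactly.

Treewidth 1.
One optimal decomposition is:
Bags: B1 = {3, 4}  B2 = {4, 7}  B3 = {1, 4}  B4 = {3, 6}  B5 = {5, 7}  B6 = {2, 6}
Tree: B1–B2, B2–B3, B1–B4, B2–B5, B4–B6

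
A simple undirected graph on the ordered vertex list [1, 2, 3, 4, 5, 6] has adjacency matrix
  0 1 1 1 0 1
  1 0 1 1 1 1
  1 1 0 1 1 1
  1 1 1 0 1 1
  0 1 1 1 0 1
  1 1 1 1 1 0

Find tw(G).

4

A width-4 tree decomposition is:
Bags: B1 = {1, 2, 3, 4, 6}  B2 = {2, 3, 4, 5, 6}
Tree: B1–B2
Each bag holds 5 vertices, so the decomposition has width 4, which upper-bounds the treewidth. On the other hand G contains the 5-clique {1, 2, 3, 4, 6}. A clique must lie in a single bag of any decomposition, so no decomposition can have width below 4. Therefore the treewidth is 4.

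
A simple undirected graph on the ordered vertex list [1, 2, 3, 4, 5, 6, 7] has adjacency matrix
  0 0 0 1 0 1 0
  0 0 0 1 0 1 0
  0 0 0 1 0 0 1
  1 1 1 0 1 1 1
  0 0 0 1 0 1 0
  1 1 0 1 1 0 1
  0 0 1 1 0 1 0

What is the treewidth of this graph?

A width-2 tree decomposition is:
Bags: B1 = {4, 6, 7}  B2 = {3, 4, 7}  B3 = {1, 4, 6}  B4 = {4, 5, 6}  B5 = {2, 4, 6}
Tree: B1–B2, B1–B3, B1–B4, B3–B5
Every bag has size at most 3, so the width is 3 − 1 = 2 and tw(G) ≤ 2. For the lower bound, the 3 vertices {3, 4, 7} are pairwise adjacent, and any tree decomposition puts a clique entirely inside one bag — forcing width ≥ 2. Combining the bounds, tw(G) = 2.

2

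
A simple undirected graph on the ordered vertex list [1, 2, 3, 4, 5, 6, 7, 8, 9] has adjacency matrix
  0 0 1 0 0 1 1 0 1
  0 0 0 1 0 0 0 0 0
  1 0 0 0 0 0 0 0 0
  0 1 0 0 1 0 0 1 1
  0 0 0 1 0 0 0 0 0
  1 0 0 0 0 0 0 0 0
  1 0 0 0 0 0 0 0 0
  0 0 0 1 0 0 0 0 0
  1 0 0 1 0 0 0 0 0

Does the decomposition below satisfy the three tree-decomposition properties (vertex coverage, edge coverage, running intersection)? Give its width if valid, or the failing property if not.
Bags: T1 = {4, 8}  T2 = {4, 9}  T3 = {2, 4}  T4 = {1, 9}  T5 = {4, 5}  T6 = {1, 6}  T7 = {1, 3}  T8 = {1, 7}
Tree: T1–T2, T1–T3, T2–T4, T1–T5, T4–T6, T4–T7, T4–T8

Checking the three conditions: (i) the bags cover all of {1, 2, 3, 4, 5, 6, 7, 8, 9}; (ii) for each edge, some bag contains both endpoints; (iii) the bags containing any fixed vertex form a subtree. All hold, so the decomposition is valid with width 2 − 1 = 1.

Yes; width 1.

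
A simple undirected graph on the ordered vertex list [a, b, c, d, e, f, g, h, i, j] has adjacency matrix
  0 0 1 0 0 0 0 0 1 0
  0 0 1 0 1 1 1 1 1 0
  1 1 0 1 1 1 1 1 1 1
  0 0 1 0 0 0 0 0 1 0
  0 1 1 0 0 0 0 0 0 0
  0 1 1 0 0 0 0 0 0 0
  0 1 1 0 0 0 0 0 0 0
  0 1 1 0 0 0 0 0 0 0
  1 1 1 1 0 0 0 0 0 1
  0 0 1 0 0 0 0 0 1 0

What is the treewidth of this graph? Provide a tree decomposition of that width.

The largest bag has 3 vertices, giving width 2; this decomposition certifies tw(G) ≤ 2. For the lower bound, the 3 vertices {c, d, i} are pairwise adjacent, and any tree decomposition puts a clique entirely inside one bag — forcing width ≥ 2. Hence tw(G) = 2 exactly.

Treewidth 2.
One optimal decomposition is:
Bags: B1 = {c, d, i}  B2 = {b, c, i}  B3 = {a, c, i}  B4 = {b, c, f}  B5 = {b, c, e}  B6 = {c, i, j}  B7 = {b, c, g}  B8 = {b, c, h}
Tree: B1–B2, B2–B3, B2–B4, B4–B5, B2–B6, B2–B7, B5–B8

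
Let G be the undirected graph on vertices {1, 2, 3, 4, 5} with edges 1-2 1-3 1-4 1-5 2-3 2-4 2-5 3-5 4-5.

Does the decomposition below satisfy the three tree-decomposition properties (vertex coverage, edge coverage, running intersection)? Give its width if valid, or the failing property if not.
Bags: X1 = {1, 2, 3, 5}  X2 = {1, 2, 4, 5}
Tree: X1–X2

Every vertex of G appears in some bag (union = {1, 2, 3, 4, 5}); every edge is covered by a bag; and for each vertex v the set of bags containing v is connected in the bag tree. The decomposition is therefore valid. The largest bag has 4 vertices, so the width is 3.

Yes; width 3.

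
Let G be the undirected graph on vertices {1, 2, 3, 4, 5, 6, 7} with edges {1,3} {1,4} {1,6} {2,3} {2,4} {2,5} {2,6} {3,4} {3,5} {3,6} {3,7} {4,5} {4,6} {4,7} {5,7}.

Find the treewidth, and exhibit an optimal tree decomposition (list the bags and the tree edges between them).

Treewidth 3.
One such decomposition:
Bags: B1 = {2, 3, 4, 5}  B2 = {2, 3, 4, 6}  B3 = {1, 3, 4, 6}  B4 = {3, 4, 5, 7}
Tree: B1–B2, B2–B3, B1–B4

Each bag holds 4 vertices, so the decomposition has width 3, which upper-bounds the treewidth. For the lower bound, the 4 vertices {1, 3, 4, 6} are pairwise adjacent, and any tree decomposition puts a clique entirely inside one bag — forcing width ≥ 3. Combining the bounds, tw(G) = 3.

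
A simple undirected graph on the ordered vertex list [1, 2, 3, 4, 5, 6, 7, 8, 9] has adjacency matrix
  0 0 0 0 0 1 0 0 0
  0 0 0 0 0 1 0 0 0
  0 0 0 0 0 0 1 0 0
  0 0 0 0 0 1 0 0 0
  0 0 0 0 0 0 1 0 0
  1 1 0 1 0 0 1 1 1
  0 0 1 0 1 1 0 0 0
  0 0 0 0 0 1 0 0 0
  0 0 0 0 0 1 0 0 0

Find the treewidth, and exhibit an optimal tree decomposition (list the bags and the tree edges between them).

Treewidth 1.
One such decomposition:
Bags: B1 = {6, 7}  B2 = {1, 6}  B3 = {6, 9}  B4 = {2, 6}  B5 = {4, 6}  B6 = {5, 7}  B7 = {6, 8}  B8 = {3, 7}
Tree: B1–B2, B1–B3, B3–B4, B1–B5, B1–B6, B3–B7, B1–B8

Each bag holds 2 vertices, so the decomposition has width 1, which upper-bounds the treewidth. G has an edge, so its treewidth is at least 1. The upper and lower bounds meet at 1, so that is the treewidth.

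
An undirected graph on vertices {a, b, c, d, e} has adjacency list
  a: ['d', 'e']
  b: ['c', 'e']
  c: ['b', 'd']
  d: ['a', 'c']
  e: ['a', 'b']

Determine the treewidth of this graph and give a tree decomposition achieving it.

The largest bag has 3 vertices, giving width 2; this decomposition certifies tw(G) ≤ 2. Since d–c–b–e–a–d is a cycle in G, G is not acyclic. Forests are exactly the graphs of treewidth ≤ 1, so tw(G) ≥ 2. Therefore the treewidth is 2.

Treewidth 2.
Bags: B1 = {b, c, d}  B2 = {b, d, e}  B3 = {a, d, e}
Tree: B1–B2, B2–B3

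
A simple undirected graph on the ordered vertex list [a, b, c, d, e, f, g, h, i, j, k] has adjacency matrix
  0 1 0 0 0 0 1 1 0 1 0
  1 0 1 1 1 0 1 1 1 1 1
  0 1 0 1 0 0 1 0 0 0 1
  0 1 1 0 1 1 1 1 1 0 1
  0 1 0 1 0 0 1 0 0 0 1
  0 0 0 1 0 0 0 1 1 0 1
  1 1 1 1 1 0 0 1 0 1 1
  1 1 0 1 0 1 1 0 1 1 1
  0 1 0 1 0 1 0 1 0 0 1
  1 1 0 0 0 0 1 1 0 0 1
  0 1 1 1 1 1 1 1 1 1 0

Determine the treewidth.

4

A width-4 tree decomposition is:
Bags: B1 = {a, b, g, h, j}  B2 = {b, g, h, j, k}  B3 = {b, d, g, h, k}  B4 = {b, d, e, g, k}  B5 = {b, c, d, g, k}  B6 = {b, d, h, i, k}  B7 = {d, f, h, i, k}
Tree: B1–B2, B2–B3, B3–B4, B3–B5, B3–B6, B6–B7
The largest bag has 5 vertices, giving width 4; this decomposition certifies tw(G) ≤ 4. On the other hand G contains the 5-clique {a, b, g, h, j}. A clique must lie in a single bag of any decomposition, so no decomposition can have width below 4. The upper and lower bounds meet at 4, so that is the treewidth.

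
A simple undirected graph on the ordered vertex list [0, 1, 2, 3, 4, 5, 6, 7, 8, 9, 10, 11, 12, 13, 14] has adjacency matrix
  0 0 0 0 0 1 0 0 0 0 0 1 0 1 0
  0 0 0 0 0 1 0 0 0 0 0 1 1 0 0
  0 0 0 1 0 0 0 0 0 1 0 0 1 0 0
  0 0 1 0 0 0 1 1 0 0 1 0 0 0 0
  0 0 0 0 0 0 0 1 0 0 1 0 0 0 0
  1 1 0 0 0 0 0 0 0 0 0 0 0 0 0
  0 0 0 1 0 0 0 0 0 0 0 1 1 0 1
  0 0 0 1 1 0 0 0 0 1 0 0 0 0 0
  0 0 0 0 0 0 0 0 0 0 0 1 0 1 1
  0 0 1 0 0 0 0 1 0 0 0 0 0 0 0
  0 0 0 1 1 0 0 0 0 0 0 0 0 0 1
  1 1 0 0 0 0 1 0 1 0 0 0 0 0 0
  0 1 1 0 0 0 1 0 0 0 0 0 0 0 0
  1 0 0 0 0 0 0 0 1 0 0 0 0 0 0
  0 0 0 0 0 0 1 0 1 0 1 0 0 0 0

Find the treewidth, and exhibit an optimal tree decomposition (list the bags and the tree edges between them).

Treewidth 3.
One such decomposition:
Bags: B1 = {0, 1, 5, 13}  B2 = {0, 1, 11, 13}  B3 = {1, 8, 11, 13}  B4 = {1, 8, 11, 12}  B5 = {6, 8, 11, 12}  B6 = {6, 8, 12, 14}  B7 = {2, 6, 12, 14}  B8 = {2, 3, 6, 14}  B9 = {2, 3, 10, 14}  B10 = {2, 3, 9, 10}  B11 = {3, 7, 9, 10}  B12 = {4, 7, 9, 10}
Tree: B1–B2, B2–B3, B3–B4, B4–B5, B5–B6, B6–B7, B7–B8, B8–B9, B9–B10, B10–B11, B11–B12

The largest bag has 4 vertices, giving width 3; this decomposition certifies tw(G) ≤ 3. For the lower bound: the 4 vertex sets {0,5,13}, {1}, {11}, {6,8,12,14} are disjoint, each induces a connected subgraph, and every pair is joined by at least one edge of G. Contracting each set to a single vertex therefore yields K_{4} as a minor, and since treewidth is minor-monotone, tw(G) ≥ tw(K_{4}) = 3. The upper and lower bounds meet at 3, so that is the treewidth.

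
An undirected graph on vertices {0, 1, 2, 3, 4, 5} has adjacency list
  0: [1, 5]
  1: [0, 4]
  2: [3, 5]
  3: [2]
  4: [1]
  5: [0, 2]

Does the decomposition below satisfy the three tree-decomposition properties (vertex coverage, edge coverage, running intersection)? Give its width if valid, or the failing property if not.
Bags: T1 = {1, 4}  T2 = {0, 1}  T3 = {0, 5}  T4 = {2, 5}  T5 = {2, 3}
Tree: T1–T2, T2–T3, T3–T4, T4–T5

Checking the three conditions: (i) the bags cover all of {0, 1, 2, 3, 4, 5}; (ii) for each edge, some bag contains both endpoints; (iii) the bags containing any fixed vertex form a subtree. All hold, so the decomposition is valid with width 2 − 1 = 1.

Yes; width 1.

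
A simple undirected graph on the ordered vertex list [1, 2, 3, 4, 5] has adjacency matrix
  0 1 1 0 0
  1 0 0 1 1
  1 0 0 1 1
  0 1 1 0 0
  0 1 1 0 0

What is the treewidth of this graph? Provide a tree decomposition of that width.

The largest bag has 3 vertices, giving width 2; this decomposition certifies tw(G) ≤ 2. For the lower bound, G contains the cycle 3–5–2–1–3, so G is not a forest; only forests have treewidth ≤ 1, hence tw(G) ≥ 2. Combining the bounds, tw(G) = 2.

Treewidth 2.
One optimal decomposition is:
Bags: B1 = {2, 3, 5}  B2 = {1, 2, 3}  B3 = {2, 3, 4}
Tree: B1–B2, B2–B3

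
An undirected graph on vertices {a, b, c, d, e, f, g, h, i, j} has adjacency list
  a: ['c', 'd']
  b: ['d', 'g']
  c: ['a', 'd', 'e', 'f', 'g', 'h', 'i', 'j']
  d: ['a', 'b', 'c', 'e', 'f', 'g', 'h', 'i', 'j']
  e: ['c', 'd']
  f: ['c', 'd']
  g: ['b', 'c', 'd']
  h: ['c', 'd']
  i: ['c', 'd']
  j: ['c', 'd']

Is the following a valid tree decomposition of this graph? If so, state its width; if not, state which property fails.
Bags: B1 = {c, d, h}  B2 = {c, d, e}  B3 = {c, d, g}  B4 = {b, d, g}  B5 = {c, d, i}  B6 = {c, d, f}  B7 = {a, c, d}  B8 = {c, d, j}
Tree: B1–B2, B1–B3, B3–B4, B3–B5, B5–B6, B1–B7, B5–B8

Checking the three conditions: (i) the bags cover all of {a, b, c, d, e, f, g, h, i, j}; (ii) for each edge, some bag contains both endpoints; (iii) the bags containing any fixed vertex form a subtree. All hold, so the decomposition is valid with width 3 − 1 = 2.

Yes; width 2.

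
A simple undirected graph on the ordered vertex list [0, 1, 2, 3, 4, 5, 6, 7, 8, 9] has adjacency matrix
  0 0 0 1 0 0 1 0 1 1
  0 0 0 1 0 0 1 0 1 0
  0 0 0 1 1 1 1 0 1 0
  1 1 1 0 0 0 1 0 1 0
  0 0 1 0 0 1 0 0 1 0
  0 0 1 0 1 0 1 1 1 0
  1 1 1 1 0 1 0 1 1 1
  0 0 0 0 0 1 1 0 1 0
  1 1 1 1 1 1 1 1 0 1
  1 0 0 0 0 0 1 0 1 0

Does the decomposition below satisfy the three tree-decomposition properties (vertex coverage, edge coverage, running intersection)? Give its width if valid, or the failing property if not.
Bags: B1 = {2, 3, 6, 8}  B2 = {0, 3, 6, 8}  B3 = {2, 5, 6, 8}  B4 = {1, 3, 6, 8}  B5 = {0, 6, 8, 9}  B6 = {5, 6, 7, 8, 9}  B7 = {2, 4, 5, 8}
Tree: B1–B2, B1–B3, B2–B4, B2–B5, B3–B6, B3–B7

A tree decomposition must satisfy three properties: every vertex lies in some bag; for every edge, both endpoints lie together in some bag; and for every vertex, the bags containing it form a connected subtree. Here bags containing vertex 9 are not connected in the tree, so the decomposition is invalid.

No — bags containing vertex 9 are not connected in the tree.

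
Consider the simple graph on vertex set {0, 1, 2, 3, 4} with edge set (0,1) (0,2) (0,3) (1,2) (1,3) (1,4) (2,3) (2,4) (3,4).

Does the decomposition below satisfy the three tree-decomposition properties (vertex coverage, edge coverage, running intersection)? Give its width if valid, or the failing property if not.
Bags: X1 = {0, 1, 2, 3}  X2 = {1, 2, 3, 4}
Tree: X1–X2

Every vertex of G appears in some bag (union = {0, 1, 2, 3, 4}); every edge is covered by a bag; and for each vertex v the set of bags containing v is connected in the bag tree. The decomposition is therefore valid. The largest bag has 4 vertices, so the width is 3.

Yes; width 3.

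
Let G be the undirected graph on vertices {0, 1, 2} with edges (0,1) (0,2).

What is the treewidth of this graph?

A width-1 tree decomposition is:
Bags: B1 = {0, 1}  B2 = {0, 2}
Tree: B1–B2
The largest bag has 2 vertices, giving width 1; this decomposition certifies tw(G) ≤ 1. G has an edge, so its treewidth is at least 1. The upper and lower bounds meet at 1, so that is the treewidth.

1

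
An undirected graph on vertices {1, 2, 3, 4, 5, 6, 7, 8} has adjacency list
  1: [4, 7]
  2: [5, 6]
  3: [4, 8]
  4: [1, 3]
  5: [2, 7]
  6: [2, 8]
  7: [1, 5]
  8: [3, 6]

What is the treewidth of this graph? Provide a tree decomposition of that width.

Treewidth 2.
One such decomposition:
Bags: B1 = {1, 5, 7}  B2 = {1, 4, 5}  B3 = {3, 4, 5}  B4 = {3, 5, 8}  B5 = {5, 6, 8}  B6 = {2, 5, 6}
Tree: B1–B2, B2–B3, B3–B4, B4–B5, B5–B6

Every bag has size at most 3, so the width is 3 − 1 = 2 and tw(G) ≤ 2. Since 5–7–1–4–3–8–6–2–5 is a cycle in G, G is not acyclic. Forests are exactly the graphs of treewidth ≤ 1, so tw(G) ≥ 2. Combining the bounds, tw(G) = 2.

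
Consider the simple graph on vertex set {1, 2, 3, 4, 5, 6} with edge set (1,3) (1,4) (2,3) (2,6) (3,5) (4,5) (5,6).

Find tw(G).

2

A width-2 tree decomposition is:
Bags: B1 = {1, 4, 5}  B2 = {1, 3, 5}  B3 = {3, 5, 6}  B4 = {2, 3, 6}
Tree: B1–B2, B2–B3, B3–B4
Every bag has size at most 3, so the width is 3 − 1 = 2 and tw(G) ≤ 2. The edges 4–1–3–5–4 form a cycle, so G is not a tree and its treewidth is at least 2. Hence tw(G) = 2 exactly.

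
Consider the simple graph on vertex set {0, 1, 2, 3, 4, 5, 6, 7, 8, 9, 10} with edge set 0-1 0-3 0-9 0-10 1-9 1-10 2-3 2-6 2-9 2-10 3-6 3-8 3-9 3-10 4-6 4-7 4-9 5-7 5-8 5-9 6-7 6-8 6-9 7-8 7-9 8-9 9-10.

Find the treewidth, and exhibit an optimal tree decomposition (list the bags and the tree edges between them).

Each bag holds 4 vertices, so the decomposition has width 3, which upper-bounds the treewidth. On the other hand G contains the 4-clique {0, 1, 9, 10}. A clique must lie in a single bag of any decomposition, so no decomposition can have width below 3. Therefore the treewidth is 3.

Treewidth 3.
One optimal decomposition is:
Bags: B1 = {2, 3, 6, 9}  B2 = {3, 6, 8, 9}  B3 = {6, 7, 8, 9}  B4 = {4, 6, 7, 9}  B5 = {2, 3, 9, 10}  B6 = {0, 3, 9, 10}  B7 = {0, 1, 9, 10}  B8 = {5, 7, 8, 9}
Tree: B1–B2, B2–B3, B3–B4, B1–B5, B5–B6, B6–B7, B3–B8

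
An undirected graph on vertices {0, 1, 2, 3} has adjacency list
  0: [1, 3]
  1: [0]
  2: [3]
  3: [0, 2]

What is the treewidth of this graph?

1

A width-1 tree decomposition is:
Bags: B1 = {0, 1}  B2 = {0, 3}  B3 = {2, 3}
Tree: B1–B2, B2–B3
The largest bag has 2 vertices, giving width 1; this decomposition certifies tw(G) ≤ 1. Any graph with an edge has treewidth ≥ 1, and G has the edge 1–0. The upper and lower bounds meet at 1, so that is the treewidth.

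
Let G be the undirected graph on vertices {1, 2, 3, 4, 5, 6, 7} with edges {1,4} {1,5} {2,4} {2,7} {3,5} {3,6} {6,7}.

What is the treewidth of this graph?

2

A width-2 tree decomposition is:
Bags: B1 = {1, 4, 5}  B2 = {2, 4, 5}  B3 = {2, 5, 7}  B4 = {5, 6, 7}  B5 = {3, 5, 6}
Tree: B1–B2, B2–B3, B3–B4, B4–B5
Each bag holds 3 vertices, so the decomposition has width 2, which upper-bounds the treewidth. For the lower bound, G contains the cycle 5–1–4–2–7–6–3–5, so G is not a forest; only forests have treewidth ≤ 1, hence tw(G) ≥ 2. Combining the bounds, tw(G) = 2.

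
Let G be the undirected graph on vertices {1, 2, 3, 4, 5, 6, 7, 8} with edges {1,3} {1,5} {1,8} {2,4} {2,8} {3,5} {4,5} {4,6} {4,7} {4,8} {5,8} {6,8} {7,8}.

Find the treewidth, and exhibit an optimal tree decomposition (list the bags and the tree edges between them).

Treewidth 2.
Bags: B1 = {4, 7, 8}  B2 = {4, 5, 8}  B3 = {1, 5, 8}  B4 = {2, 4, 8}  B5 = {4, 6, 8}  B6 = {1, 3, 5}
Tree: B1–B2, B2–B3, B2–B4, B2–B5, B3–B6

Each bag holds 3 vertices, so the decomposition has width 2, which upper-bounds the treewidth. On the other hand G contains the 3-clique {1, 5, 8}. A clique must lie in a single bag of any decomposition, so no decomposition can have width below 2. Combining the bounds, tw(G) = 2.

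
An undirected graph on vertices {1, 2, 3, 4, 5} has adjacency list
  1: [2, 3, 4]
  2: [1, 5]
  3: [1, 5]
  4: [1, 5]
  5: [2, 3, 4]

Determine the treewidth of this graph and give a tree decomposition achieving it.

Every bag has size at most 3, so the width is 3 − 1 = 2 and tw(G) ≤ 2. For the lower bound, G contains the cycle 5–2–1–3–5, so G is not a forest; only forests have treewidth ≤ 1, hence tw(G) ≥ 2. Combining the bounds, tw(G) = 2.

Treewidth 2.
One such decomposition:
Bags: B1 = {1, 2, 5}  B2 = {1, 3, 5}  B3 = {1, 4, 5}
Tree: B1–B2, B2–B3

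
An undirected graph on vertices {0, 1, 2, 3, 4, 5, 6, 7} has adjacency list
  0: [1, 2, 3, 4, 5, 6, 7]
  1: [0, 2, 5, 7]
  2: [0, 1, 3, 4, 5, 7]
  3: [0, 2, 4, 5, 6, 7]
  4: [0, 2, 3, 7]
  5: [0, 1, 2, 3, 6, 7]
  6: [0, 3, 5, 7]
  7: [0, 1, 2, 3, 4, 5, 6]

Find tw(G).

A width-4 tree decomposition is:
Bags: B1 = {0, 2, 3, 4, 7}  B2 = {0, 2, 3, 5, 7}  B3 = {0, 1, 2, 5, 7}  B4 = {0, 3, 5, 6, 7}
Tree: B1–B2, B2–B3, B2–B4
Each bag holds 5 vertices, so the decomposition has width 4, which upper-bounds the treewidth. On the other hand G contains the 5-clique {0, 1, 2, 5, 7}. A clique must lie in a single bag of any decomposition, so no decomposition can have width below 4. Combining the bounds, tw(G) = 4.

4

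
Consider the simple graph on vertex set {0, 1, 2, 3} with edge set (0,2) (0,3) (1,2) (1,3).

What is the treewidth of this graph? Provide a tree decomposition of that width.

Treewidth 2.
One optimal decomposition is:
Bags: B1 = {0, 1, 2}  B2 = {0, 1, 3}
Tree: B1–B2

The largest bag has 3 vertices, giving width 2; this decomposition certifies tw(G) ≤ 2. The edges 0–2–1–3–0 form a cycle, so G is not a tree and its treewidth is at least 2. The upper and lower bounds meet at 2, so that is the treewidth.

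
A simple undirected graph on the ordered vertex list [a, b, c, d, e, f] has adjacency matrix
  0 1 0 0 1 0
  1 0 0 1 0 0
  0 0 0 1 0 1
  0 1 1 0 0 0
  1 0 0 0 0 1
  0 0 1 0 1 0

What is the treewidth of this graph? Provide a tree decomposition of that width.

Treewidth 2.
One optimal decomposition is:
Bags: B1 = {b, c, d}  B2 = {b, c, f}  B3 = {b, e, f}  B4 = {a, b, e}
Tree: B1–B2, B2–B3, B3–B4

Every bag has size at most 3, so the width is 3 − 1 = 2 and tw(G) ≤ 2. The edges b–d–c–f–e–a–b form a cycle, so G is not a tree and its treewidth is at least 2. The upper and lower bounds meet at 2, so that is the treewidth.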